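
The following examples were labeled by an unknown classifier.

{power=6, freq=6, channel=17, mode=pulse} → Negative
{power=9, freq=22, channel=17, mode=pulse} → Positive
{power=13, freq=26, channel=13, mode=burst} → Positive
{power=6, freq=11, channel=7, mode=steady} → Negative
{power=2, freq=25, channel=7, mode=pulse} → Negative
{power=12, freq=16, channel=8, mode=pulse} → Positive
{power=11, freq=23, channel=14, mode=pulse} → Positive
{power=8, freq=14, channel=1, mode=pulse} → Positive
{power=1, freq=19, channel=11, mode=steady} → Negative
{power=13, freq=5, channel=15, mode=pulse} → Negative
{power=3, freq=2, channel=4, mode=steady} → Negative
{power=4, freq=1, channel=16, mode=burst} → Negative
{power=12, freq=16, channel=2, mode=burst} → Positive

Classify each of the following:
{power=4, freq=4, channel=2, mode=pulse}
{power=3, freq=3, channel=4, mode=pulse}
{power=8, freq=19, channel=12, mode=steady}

The common property of the 'Positive' items is: freq ≥ 6 AND power ≥ 8. No 'Negative' item has it.

Negative, Negative, Positive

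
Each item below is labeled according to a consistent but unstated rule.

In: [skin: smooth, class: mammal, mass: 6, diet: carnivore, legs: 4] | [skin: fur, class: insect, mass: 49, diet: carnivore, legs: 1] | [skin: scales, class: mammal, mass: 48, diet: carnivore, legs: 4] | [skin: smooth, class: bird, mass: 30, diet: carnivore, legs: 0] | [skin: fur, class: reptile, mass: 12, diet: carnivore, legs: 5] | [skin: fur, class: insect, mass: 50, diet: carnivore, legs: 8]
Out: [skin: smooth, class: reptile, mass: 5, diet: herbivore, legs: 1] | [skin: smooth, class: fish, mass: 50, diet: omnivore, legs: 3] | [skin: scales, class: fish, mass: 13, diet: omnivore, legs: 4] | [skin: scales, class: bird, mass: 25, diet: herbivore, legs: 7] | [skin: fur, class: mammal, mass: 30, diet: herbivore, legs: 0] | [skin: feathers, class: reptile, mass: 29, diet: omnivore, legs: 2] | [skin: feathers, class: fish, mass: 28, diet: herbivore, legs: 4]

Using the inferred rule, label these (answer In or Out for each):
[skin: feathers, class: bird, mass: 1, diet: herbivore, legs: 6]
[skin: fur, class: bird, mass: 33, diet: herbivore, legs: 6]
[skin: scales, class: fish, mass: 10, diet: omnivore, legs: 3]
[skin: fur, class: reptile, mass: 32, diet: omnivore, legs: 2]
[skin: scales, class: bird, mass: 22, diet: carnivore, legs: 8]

Rule: diet is carnivore. This holds for each 'In' example and fails for each 'Out' one.
[skin: feathers, class: bird, mass: 1, diet: herbivore, legs: 6]: diet is herbivore — fails this test, so Out.
[skin: fur, class: bird, mass: 33, diet: herbivore, legs: 6]: diet is herbivore — fails this test, so Out.
[skin: scales, class: fish, mass: 10, diet: omnivore, legs: 3]: diet is omnivore — fails this test, so Out.
[skin: fur, class: reptile, mass: 32, diet: omnivore, legs: 2]: diet is omnivore — fails this test, so Out.
[skin: scales, class: bird, mass: 22, diet: carnivore, legs: 8]: diet is carnivore — checks out, so In.

Out, Out, Out, Out, In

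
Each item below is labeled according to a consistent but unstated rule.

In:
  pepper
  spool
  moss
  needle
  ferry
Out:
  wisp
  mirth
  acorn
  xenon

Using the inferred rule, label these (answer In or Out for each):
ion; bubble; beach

Out, In, Out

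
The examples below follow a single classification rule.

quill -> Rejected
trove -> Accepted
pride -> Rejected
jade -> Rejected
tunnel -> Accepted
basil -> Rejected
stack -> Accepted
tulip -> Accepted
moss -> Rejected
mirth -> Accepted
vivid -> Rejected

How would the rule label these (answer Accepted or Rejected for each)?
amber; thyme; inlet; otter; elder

Looking at the examples, the only property every 'Accepted' case has and every 'Rejected' case lacks is: contains 't'.
amber: no 't', doesn't qualify → Rejected.
thyme: has 't', satisfies this → Accepted.
inlet: has 't', satisfies this → Accepted.
otter: has 't', satisfies this → Accepted.
elder: no 't', doesn't qualify → Rejected.

Rejected, Accepted, Accepted, Accepted, Rejected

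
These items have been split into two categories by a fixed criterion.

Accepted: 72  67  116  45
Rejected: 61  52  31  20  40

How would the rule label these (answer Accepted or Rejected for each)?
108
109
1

Accepted, Accepted, Rejected

The classifier is using: digit sum ≥ 8.
108: Accepted (digit sum 1+0+8 = 9).
109: Accepted (digit sum 1+0+9 = 10).
1: Rejected (digit sum 1).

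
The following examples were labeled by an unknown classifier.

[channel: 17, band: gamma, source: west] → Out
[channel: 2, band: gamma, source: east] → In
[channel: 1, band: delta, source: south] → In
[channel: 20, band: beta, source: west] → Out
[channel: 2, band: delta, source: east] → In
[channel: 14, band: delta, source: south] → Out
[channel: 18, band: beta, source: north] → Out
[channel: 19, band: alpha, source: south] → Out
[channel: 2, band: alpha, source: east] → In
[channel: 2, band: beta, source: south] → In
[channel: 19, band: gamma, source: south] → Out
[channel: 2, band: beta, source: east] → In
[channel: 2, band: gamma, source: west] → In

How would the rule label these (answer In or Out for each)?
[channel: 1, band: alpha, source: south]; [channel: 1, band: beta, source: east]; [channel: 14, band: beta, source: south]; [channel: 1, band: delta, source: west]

'In' ⟺ channel ≤ 2.

In, In, Out, In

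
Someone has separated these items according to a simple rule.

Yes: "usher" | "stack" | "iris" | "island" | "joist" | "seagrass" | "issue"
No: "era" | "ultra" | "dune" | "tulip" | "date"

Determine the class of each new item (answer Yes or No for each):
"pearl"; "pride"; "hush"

No, No, Yes

The pattern is that an item is 'Yes' exactly when: contains 's'.
"pearl": No (no 's').
"pride": No (no 's').
"hush": Yes (has 's').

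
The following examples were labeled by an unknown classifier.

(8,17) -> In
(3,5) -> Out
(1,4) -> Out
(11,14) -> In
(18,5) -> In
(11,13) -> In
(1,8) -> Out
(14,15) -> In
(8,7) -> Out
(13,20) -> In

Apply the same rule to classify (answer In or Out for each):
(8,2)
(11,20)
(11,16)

Out, In, In

'In' ⟺ sum ≥ 23.
(8,2): 8+2 = 10 — does not satisfy this, so Out.
(11,20): 11+20 = 31 — fits, so In.
(11,16): 11+16 = 27 — fits, so In.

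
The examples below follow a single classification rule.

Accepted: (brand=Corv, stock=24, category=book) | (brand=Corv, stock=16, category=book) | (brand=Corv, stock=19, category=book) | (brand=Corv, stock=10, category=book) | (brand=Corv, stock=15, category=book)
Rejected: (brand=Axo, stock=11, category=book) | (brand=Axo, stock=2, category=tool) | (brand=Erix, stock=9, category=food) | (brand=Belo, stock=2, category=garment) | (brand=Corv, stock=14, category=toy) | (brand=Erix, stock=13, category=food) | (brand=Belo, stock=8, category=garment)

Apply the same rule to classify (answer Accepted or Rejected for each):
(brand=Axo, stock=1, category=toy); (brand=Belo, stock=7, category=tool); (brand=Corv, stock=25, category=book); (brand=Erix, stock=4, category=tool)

Every 'Accepted' example satisfies: brand is Corv AND category is book. None of the 'Rejected' examples do.
(brand=Axo, stock=1, category=toy): brand is Axo, category is toy, does not fit → Rejected.
(brand=Belo, stock=7, category=tool): brand is Belo, category is tool, does not fit → Rejected.
(brand=Corv, stock=25, category=book): brand is Corv, category is book, matches → Accepted.
(brand=Erix, stock=4, category=tool): brand is Erix, category is tool, does not fit → Rejected.

Rejected, Rejected, Accepted, Rejected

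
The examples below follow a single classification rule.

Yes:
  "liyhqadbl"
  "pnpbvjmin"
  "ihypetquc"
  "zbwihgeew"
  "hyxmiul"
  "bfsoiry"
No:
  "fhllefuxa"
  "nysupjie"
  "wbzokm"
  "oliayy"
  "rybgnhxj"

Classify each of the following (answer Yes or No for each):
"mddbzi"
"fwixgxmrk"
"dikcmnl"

No, Yes, Yes

One predicate separates the groups cleanly: odd length AND contains 'i'.
"mddbzi": length 6, has 'i' — lacks this property, so No.
"fwixgxmrk": length 9, has 'i' — satisfies this, so Yes.
"dikcmnl": length 7, has 'i' — satisfies this, so Yes.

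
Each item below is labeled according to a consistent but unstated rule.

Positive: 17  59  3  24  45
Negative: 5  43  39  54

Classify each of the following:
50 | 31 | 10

One predicate separates the groups cleanly: ≡ 3 (mod 7).
50: Negative (50 mod 7 = 1).
31: Positive (31 mod 7 = 3).
10: Positive (10 mod 7 = 3).

Negative, Positive, Positive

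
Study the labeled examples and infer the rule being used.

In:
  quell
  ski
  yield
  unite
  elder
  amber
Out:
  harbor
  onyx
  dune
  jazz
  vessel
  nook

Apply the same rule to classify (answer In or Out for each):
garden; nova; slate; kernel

Out, Out, In, Out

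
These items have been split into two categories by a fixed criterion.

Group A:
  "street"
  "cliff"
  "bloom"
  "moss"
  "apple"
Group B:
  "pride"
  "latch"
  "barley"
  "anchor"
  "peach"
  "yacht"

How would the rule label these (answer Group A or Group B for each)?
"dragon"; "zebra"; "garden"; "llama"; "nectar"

One predicate separates the groups cleanly: has a double letter.
"dragon": Group B (no doubled letter).
"zebra": Group B (no doubled letter).
"garden": Group B (no doubled letter).
"llama": Group A ('ll' doubled).
"nectar": Group B (no doubled letter).

Group B, Group B, Group B, Group A, Group B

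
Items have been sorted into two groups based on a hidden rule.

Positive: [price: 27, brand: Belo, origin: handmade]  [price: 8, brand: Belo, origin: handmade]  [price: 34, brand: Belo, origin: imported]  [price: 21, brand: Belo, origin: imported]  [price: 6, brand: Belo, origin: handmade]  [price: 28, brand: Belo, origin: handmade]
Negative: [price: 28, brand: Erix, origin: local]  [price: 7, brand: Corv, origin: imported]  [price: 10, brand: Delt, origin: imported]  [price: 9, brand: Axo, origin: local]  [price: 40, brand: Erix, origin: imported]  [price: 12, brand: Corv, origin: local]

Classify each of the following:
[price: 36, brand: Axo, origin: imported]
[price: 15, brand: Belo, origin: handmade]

All 'Positive' examples share one property — brand is Belo — and every 'Negative' example lacks it.
[price: 36, brand: Axo, origin: imported] → brand is Axo → Negative.
[price: 15, brand: Belo, origin: handmade] → brand is Belo → Positive.

Negative, Positive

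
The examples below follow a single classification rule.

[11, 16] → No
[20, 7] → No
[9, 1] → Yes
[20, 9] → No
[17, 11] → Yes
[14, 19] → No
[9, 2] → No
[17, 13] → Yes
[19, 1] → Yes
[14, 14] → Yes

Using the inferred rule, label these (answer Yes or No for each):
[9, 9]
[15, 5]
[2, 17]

Yes, Yes, No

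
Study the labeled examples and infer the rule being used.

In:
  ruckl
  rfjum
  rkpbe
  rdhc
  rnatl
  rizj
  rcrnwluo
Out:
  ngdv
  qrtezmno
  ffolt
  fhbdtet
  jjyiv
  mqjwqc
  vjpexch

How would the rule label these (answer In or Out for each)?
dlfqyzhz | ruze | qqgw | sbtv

A rule that fits every label: starts with 'r' — true of each 'In' example, false of each 'Out' one.
dlfqyzhz — starts with 'd', hence Out.
ruze — starts with 'r', hence In.
qqgw — starts with 'q', hence Out.
sbtv — starts with 's', hence Out.

Out, In, Out, Out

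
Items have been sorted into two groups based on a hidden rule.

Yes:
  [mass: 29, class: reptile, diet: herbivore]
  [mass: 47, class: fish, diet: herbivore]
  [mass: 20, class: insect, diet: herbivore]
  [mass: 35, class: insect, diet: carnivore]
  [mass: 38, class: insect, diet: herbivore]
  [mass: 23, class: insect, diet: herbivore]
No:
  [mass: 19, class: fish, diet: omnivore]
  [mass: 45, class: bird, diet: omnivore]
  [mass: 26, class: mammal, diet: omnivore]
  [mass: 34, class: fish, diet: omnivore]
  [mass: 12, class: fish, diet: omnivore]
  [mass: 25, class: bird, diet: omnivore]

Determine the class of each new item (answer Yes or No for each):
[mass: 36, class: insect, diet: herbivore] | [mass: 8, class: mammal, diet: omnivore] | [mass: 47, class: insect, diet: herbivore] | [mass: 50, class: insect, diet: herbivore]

Checking candidate rules against both groups, what survives is: diet is not omnivore.
[mass: 36, class: insect, diet: herbivore] → diet is herbivore → Yes. [mass: 8, class: mammal, diet: omnivore] → diet is omnivore → No. [mass: 47, class: insect, diet: herbivore] → diet is herbivore → Yes. [mass: 50, class: insect, diet: herbivore] → diet is herbivore → Yes.

Yes, No, Yes, Yes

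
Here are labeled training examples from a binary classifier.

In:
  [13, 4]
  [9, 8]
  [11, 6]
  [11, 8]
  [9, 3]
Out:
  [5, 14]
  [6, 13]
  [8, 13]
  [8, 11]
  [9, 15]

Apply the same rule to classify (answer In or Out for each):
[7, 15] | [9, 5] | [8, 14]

A rule that fits every label: first > second — true of each 'In' example, false of each 'Out' one.
Out: [7, 15], since 7 < 15.
In: [9, 5], since 9 > 5.
Out: [8, 14], since 8 < 14.

Out, In, Out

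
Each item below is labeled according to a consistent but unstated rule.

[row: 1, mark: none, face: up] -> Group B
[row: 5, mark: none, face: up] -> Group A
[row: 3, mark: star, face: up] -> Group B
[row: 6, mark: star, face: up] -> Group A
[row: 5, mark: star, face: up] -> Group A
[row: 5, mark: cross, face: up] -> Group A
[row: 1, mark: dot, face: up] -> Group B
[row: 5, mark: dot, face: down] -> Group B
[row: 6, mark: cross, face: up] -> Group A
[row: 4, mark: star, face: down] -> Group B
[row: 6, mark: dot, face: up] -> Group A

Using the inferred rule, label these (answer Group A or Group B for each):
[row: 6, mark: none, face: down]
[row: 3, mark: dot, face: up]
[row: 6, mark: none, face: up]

The rule appears to be: face is up AND row ≥ 4.
[row: 6, mark: none, face: down] — face is down, row = 6, hence Group B.
[row: 3, mark: dot, face: up] — face is up, row = 3, hence Group B.
[row: 6, mark: none, face: up] — face is up, row = 6, hence Group A.

Group B, Group B, Group A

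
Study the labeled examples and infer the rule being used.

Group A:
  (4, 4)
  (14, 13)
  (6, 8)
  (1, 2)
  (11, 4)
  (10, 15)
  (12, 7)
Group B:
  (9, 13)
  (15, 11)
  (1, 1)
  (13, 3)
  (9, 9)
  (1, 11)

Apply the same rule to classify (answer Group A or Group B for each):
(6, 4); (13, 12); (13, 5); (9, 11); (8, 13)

Group A, Group A, Group B, Group B, Group A

The common property of the 'Group A' items is: product is even. No 'Group B' item has it.
(6, 4): 6·4 = 24, fits → Group A.
(13, 12): 13·12 = 156, fits → Group A.
(13, 5): 13·5 = 65, does not pass → Group B.
(9, 11): 9·11 = 99, does not pass → Group B.
(8, 13): 8·13 = 104, fits → Group A.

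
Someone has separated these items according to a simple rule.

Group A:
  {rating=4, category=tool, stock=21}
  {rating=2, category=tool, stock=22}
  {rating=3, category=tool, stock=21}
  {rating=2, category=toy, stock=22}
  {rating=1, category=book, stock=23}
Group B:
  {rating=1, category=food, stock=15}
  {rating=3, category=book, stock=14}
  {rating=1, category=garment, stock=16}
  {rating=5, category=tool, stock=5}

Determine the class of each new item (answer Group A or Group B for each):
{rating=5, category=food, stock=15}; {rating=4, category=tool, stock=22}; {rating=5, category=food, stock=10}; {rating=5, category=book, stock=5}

'Group A' ⟺ stock ≥ 21.
{rating=5, category=food, stock=15} — stock = 15, hence Group B.
{rating=4, category=tool, stock=22} — stock = 22, hence Group A.
{rating=5, category=food, stock=10} — stock = 10, hence Group B.
{rating=5, category=book, stock=5} — stock = 5, hence Group B.

Group B, Group A, Group B, Group B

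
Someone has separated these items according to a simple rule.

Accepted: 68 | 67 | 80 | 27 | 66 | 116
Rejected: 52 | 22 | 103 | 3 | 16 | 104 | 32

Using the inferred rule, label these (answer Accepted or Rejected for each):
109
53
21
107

Accepted, Accepted, Rejected, Accepted

The classifier is using: digit sum ≥ 8.
Accepted: 109, since digit sum 1+0+9 = 10. Accepted: 53, since digit sum 5+3 = 8. Rejected: 21, since digit sum 2+1 = 3. Accepted: 107, since digit sum 1+0+7 = 8.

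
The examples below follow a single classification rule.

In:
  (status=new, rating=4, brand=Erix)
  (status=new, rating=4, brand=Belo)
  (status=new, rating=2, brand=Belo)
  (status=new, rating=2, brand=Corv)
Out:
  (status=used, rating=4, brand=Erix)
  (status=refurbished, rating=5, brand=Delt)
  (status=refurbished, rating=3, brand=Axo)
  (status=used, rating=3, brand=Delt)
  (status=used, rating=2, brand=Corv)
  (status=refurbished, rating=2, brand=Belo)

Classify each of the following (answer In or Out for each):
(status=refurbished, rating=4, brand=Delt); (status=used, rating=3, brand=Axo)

Comparing the two groups points to one rule — status is new.

Out, Out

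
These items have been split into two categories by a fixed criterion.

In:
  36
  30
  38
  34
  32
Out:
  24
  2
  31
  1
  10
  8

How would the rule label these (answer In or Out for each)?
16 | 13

One predicate separates the groups cleanly: even AND at least 30.

Out, Out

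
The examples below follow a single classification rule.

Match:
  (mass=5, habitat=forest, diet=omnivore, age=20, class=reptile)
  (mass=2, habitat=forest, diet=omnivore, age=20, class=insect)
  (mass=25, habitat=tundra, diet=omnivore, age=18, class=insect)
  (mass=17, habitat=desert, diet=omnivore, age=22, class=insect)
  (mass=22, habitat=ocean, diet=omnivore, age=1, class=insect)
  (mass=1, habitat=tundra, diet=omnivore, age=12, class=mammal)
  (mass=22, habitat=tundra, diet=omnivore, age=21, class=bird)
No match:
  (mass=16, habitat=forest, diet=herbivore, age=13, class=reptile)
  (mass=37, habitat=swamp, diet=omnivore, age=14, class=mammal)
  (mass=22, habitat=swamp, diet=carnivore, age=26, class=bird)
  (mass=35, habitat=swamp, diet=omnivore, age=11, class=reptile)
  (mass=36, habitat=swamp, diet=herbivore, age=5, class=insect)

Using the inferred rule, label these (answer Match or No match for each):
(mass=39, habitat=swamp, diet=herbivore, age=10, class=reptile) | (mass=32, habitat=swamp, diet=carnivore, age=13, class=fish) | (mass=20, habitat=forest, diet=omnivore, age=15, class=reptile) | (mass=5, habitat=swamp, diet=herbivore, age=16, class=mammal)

A rule that fits every label: diet is omnivore AND mass ≤ 25 — true of each 'Match' example, false of each 'No match' one.
(mass=39, habitat=swamp, diet=herbivore, age=10, class=reptile) — diet is herbivore, mass = 39, hence No match. (mass=32, habitat=swamp, diet=carnivore, age=13, class=fish) — diet is carnivore, mass = 32, hence No match. (mass=20, habitat=forest, diet=omnivore, age=15, class=reptile) — diet is omnivore, mass = 20, hence Match. (mass=5, habitat=swamp, diet=herbivore, age=16, class=mammal) — diet is herbivore, mass = 5, hence No match.

No match, No match, Match, No match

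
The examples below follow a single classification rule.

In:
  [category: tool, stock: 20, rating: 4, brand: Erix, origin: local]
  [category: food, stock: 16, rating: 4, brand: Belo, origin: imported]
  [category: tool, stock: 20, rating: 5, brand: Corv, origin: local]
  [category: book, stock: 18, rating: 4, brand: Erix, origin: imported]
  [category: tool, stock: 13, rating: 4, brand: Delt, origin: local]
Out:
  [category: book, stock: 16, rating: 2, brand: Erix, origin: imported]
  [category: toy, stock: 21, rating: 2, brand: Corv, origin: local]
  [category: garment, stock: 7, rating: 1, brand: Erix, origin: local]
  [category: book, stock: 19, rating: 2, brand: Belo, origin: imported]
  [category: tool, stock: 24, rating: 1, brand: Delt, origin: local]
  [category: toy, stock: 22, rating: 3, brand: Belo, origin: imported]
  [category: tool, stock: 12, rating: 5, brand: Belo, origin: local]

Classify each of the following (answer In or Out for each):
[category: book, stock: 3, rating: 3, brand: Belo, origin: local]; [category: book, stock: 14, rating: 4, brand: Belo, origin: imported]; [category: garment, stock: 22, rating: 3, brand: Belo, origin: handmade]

The pattern is that an item is 'In' exactly when: rating ≥ 4 AND stock ≥ 13.
[category: book, stock: 3, rating: 3, brand: Belo, origin: local]: Out (rating = 3, stock = 3).
[category: book, stock: 14, rating: 4, brand: Belo, origin: imported]: In (rating = 4, stock = 14).
[category: garment, stock: 22, rating: 3, brand: Belo, origin: handmade]: Out (rating = 3, stock = 22).

Out, In, Out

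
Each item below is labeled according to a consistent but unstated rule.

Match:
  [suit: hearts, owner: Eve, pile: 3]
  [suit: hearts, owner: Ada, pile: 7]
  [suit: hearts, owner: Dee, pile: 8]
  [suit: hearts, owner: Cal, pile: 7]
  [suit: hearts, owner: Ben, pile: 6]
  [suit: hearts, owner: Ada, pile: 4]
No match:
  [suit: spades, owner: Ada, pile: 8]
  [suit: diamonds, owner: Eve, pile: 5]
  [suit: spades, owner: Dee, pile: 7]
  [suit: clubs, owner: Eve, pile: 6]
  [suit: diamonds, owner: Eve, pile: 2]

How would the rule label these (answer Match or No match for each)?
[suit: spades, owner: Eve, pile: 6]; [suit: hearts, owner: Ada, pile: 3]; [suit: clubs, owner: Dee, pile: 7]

No match, Match, No match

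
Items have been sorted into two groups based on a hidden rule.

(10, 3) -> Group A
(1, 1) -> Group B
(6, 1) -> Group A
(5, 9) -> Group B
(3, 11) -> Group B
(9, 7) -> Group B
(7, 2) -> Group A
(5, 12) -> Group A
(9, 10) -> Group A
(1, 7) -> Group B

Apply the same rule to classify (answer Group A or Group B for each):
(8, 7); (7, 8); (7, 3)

Group A, Group A, Group B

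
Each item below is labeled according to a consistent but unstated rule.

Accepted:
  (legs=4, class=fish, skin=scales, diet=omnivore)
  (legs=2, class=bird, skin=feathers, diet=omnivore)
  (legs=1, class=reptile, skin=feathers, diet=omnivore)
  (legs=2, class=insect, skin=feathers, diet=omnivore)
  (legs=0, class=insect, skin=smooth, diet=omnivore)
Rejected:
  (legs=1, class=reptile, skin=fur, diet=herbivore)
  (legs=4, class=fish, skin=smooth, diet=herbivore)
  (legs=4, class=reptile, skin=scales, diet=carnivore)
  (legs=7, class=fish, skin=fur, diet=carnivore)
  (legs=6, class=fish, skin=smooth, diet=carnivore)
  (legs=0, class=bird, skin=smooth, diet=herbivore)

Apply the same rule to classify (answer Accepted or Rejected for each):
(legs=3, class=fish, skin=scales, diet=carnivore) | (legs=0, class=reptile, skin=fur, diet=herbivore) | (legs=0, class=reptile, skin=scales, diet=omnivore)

Rejected, Rejected, Accepted

The classifier is using: diet is omnivore.
Rejected: (legs=3, class=fish, skin=scales, diet=carnivore), since diet is carnivore. Rejected: (legs=0, class=reptile, skin=fur, diet=herbivore), since diet is herbivore. Accepted: (legs=0, class=reptile, skin=scales, diet=omnivore), since diet is omnivore.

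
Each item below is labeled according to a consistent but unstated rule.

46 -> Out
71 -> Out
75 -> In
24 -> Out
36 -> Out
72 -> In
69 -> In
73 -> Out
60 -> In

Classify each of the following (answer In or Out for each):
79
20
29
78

Rule: multiple of 3 AND at least 46. This holds for each 'In' example and fails for each 'Out' one.
79: 79 = 3·26 + 1, 79 ≥ 46, lacks this property → Out.
20: 20 = 3·6 + 2, 20 < 46, lacks this property → Out.
29: 29 = 3·9 + 2, 29 < 46, lacks this property → Out.
78: 78 = 3·26, 78 ≥ 46, fits → In.

Out, Out, Out, In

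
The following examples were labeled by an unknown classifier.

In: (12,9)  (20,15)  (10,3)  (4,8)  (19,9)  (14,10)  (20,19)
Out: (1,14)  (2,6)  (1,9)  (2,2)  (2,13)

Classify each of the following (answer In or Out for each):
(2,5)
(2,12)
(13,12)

Out, Out, In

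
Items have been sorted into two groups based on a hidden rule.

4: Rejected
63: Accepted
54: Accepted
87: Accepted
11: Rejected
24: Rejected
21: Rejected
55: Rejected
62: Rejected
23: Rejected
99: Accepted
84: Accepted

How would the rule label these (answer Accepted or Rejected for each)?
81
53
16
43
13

The simplest hypothesis consistent with all the labels is: multiple of 3 AND at least 54.

Accepted, Rejected, Rejected, Rejected, Rejected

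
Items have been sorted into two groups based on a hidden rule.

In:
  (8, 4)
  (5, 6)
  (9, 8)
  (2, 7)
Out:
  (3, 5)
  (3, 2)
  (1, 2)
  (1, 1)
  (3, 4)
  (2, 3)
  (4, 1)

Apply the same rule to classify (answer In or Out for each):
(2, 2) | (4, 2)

Out, Out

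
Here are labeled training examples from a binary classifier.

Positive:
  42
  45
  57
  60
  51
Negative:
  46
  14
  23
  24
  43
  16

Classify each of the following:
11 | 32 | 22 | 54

The pattern is that an item is 'Positive' exactly when: multiple of 3 AND at least 42.
11 — 11 = 3·3 + 2, 11 < 42, hence Negative.
32 — 32 = 3·10 + 2, 32 < 42, hence Negative.
22 — 22 = 3·7 + 1, 22 < 42, hence Negative.
54 — 54 = 3·18, 54 ≥ 42, hence Positive.

Negative, Negative, Negative, Positive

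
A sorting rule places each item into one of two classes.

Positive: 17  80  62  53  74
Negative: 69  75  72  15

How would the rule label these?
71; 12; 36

Positive, Negative, Negative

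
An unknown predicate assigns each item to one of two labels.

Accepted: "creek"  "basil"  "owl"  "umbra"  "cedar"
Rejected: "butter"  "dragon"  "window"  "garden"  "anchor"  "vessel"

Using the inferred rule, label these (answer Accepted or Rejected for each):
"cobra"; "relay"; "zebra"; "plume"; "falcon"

'Accepted' ⟺ odd length.
"cobra" → length 5 → Accepted.
"relay" → length 5 → Accepted.
"zebra" → length 5 → Accepted.
"plume" → length 5 → Accepted.
"falcon" → length 6 → Rejected.

Accepted, Accepted, Accepted, Accepted, Rejected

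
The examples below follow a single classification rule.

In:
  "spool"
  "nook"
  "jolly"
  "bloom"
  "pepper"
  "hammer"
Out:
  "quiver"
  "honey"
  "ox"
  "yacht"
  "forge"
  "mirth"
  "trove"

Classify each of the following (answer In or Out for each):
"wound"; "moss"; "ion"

One predicate separates the groups cleanly: has a double letter.
"wound": no doubled letter — doesn't match, so Out. "moss": 'ss' doubled — fits, so In. "ion": no doubled letter — doesn't match, so Out.

Out, In, Out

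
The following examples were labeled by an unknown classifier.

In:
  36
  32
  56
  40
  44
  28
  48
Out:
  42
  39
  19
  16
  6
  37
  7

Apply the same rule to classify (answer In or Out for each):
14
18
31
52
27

Out, Out, Out, In, Out

Every 'In' example satisfies: multiple of 4 AND at least 19. None of the 'Out' examples do.
14: 14 = 4·3 + 2, 14 < 19 — fails the rule, so Out. 18: 18 = 4·4 + 2, 18 < 19 — fails the rule, so Out. 31: 31 = 4·7 + 3, 31 ≥ 19 — fails the rule, so Out. 52: 52 = 4·13, 52 ≥ 19 — satisfies this, so In. 27: 27 = 4·6 + 3, 27 ≥ 19 — fails the rule, so Out.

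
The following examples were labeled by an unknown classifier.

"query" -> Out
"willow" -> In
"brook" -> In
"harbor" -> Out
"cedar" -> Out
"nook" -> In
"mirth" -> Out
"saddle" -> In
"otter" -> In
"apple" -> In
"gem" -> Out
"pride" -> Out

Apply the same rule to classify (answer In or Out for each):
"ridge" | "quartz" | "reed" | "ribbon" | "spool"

Out, Out, In, In, In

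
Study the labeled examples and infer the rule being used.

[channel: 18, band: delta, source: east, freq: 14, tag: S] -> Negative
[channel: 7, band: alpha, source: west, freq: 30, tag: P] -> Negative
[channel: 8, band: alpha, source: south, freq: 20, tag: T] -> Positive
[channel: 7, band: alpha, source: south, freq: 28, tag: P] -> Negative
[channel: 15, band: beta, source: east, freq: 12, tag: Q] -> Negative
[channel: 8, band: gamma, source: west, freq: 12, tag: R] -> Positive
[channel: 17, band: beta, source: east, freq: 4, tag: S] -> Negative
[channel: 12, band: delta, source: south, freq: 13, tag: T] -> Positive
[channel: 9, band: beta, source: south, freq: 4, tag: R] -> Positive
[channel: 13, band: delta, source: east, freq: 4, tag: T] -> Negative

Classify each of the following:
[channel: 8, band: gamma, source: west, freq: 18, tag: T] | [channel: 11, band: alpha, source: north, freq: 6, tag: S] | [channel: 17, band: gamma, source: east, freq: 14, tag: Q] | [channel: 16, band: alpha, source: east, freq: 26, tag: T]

Positive, Positive, Negative, Negative

The pattern is that an item is 'Positive' exactly when: freq ≤ 20 AND channel ≤ 12.
[channel: 8, band: gamma, source: west, freq: 18, tag: T] — freq = 18, channel = 8, hence Positive. [channel: 11, band: alpha, source: north, freq: 6, tag: S] — freq = 6, channel = 11, hence Positive. [channel: 17, band: gamma, source: east, freq: 14, tag: Q] — freq = 14, channel = 17, hence Negative. [channel: 16, band: alpha, source: east, freq: 26, tag: T] — freq = 26, channel = 16, hence Negative.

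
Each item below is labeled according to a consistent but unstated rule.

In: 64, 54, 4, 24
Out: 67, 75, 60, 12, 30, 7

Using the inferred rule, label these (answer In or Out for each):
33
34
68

'In' ⟺ ends in digit 4.

Out, In, Out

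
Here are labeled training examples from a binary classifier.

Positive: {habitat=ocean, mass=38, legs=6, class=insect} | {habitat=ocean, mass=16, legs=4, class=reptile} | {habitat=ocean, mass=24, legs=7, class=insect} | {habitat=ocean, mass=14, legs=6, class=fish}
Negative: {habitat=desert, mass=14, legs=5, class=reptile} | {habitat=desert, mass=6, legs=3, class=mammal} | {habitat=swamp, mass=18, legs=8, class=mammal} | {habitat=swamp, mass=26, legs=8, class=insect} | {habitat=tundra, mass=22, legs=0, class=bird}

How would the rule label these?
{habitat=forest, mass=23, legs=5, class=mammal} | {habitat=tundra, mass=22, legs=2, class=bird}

Negative, Negative

The pattern is that an item is 'Positive' exactly when: habitat is ocean.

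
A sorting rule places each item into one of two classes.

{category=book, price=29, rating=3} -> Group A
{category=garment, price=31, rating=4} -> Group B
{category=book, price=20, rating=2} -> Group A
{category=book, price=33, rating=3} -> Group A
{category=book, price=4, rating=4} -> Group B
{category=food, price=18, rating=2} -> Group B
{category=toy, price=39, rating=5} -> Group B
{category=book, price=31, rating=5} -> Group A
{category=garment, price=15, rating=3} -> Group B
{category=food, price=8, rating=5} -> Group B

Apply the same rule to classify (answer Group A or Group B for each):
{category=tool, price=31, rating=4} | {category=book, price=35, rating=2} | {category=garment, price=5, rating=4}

Group B, Group A, Group B

One predicate separates the groups cleanly: category is book AND price ≥ 8.
{category=tool, price=31, rating=4}: Group B (category is tool, price = 31). {category=book, price=35, rating=2}: Group A (category is book, price = 35). {category=garment, price=5, rating=4}: Group B (category is garment, price = 5).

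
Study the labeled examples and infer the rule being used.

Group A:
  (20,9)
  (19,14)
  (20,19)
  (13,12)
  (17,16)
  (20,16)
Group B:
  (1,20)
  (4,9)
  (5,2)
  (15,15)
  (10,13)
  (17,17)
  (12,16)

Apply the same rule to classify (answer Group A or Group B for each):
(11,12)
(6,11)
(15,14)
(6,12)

Group B, Group B, Group A, Group B

The rule appears to be: first > second AND sum ≥ 13.
(11,12): 11 < 12, 11+12 = 23, lacks this property → Group B.
(6,11): 6 < 11, 6+11 = 17, lacks this property → Group B.
(15,14): 15 > 14, 15+14 = 29, fits → Group A.
(6,12): 6 < 12, 6+12 = 18, lacks this property → Group B.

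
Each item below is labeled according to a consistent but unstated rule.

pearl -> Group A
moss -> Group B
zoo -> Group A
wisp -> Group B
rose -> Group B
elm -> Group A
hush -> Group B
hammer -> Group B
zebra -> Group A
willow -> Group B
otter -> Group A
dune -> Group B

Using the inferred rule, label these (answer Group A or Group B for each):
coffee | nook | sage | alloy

Rule: odd length. This holds for each 'Group A' example and fails for each 'Group B' one.

Group B, Group B, Group B, Group A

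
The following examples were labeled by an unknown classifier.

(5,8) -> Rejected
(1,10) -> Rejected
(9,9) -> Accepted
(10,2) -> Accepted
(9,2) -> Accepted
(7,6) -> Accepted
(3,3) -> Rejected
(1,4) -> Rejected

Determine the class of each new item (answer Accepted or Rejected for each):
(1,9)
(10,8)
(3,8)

Rejected, Accepted, Rejected

The pattern is that an item is 'Accepted' exactly when: first ≥ 6.
Rejected: (1,9), since first 1.
Accepted: (10,8), since first 10.
Rejected: (3,8), since first 3.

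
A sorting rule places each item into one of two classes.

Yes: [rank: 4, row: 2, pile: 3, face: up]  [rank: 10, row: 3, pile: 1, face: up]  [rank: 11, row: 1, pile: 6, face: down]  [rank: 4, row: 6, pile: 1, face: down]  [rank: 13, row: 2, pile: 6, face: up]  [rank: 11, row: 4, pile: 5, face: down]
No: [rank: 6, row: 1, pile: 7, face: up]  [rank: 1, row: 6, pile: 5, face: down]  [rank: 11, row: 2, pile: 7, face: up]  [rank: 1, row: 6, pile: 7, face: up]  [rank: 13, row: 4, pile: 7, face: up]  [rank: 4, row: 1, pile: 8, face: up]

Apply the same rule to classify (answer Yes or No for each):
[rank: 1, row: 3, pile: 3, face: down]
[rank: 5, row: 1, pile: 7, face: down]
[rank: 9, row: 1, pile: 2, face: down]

No, No, Yes

The simplest hypothesis consistent with all the labels is: pile ≤ 6 AND rank ≥ 4.
[rank: 1, row: 3, pile: 3, face: down] → pile = 3, rank = 1 → No.
[rank: 5, row: 1, pile: 7, face: down] → pile = 7, rank = 5 → No.
[rank: 9, row: 1, pile: 2, face: down] → pile = 2, rank = 9 → Yes.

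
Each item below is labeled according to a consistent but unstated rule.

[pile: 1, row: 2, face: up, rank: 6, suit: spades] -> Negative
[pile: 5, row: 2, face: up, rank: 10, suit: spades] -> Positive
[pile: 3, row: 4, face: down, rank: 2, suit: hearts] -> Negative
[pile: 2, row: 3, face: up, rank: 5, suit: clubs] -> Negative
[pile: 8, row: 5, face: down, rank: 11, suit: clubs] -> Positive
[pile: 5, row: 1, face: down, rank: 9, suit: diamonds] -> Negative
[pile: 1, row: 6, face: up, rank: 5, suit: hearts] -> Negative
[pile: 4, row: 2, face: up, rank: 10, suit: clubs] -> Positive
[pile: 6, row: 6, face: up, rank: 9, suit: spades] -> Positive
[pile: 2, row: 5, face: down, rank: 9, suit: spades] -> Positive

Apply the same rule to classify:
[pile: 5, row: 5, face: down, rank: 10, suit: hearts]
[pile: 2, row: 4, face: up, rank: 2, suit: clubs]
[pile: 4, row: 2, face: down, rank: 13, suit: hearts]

The simplest hypothesis consistent with all the labels is: row ≥ 2 AND rank ≥ 9.

Positive, Negative, Positive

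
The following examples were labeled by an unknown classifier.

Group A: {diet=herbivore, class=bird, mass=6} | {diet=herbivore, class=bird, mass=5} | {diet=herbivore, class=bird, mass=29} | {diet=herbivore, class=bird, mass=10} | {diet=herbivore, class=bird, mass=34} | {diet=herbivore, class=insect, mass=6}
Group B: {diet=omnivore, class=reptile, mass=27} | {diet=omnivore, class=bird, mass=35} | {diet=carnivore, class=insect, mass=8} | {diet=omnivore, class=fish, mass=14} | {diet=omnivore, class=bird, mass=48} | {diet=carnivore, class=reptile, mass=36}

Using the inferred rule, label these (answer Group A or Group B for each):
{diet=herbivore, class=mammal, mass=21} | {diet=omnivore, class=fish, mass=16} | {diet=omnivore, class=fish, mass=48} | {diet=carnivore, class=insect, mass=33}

Looking at the examples, the only property every 'Group A' case has and every 'Group B' case lacks is: diet is herbivore.
{diet=herbivore, class=mammal, mass=21}: Group A (diet is herbivore). {diet=omnivore, class=fish, mass=16}: Group B (diet is omnivore). {diet=omnivore, class=fish, mass=48}: Group B (diet is omnivore). {diet=carnivore, class=insect, mass=33}: Group B (diet is carnivore).

Group A, Group B, Group B, Group B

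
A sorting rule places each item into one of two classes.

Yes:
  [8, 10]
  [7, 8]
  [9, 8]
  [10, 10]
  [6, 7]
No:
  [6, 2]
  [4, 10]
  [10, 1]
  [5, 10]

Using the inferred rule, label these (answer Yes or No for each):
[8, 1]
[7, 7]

The common property of the 'Yes' items is: min ≥ 6. No 'No' item has it.
[8, 1]: min 1, doesn't qualify → No.
[7, 7]: min 7, fits → Yes.

No, Yes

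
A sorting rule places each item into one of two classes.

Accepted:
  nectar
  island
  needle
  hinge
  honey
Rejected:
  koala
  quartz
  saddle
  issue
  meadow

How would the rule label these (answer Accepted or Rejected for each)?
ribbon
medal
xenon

Accepted, Rejected, Accepted

A rule that fits every label: contains 'n' — true of each 'Accepted' example, false of each 'Rejected' one.
ribbon: has 'n' — meets the rule, so Accepted.
medal: no 'n' — lacks this property, so Rejected.
xenon: has 'n' — meets the rule, so Accepted.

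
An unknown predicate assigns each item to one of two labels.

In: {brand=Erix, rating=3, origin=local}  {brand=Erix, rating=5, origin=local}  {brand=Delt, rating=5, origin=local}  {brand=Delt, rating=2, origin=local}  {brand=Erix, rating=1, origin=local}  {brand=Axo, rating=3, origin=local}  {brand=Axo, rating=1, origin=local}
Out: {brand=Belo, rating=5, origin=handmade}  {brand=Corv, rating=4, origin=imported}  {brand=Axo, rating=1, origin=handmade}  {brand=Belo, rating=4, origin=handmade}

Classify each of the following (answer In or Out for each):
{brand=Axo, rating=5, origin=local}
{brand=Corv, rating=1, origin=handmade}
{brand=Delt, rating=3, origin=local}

In, Out, In

The pattern is that an item is 'In' exactly when: origin is local.
{brand=Axo, rating=5, origin=local}: origin is local, fits → In. {brand=Corv, rating=1, origin=handmade}: origin is handmade, doesn't match → Out. {brand=Delt, rating=3, origin=local}: origin is local, fits → In.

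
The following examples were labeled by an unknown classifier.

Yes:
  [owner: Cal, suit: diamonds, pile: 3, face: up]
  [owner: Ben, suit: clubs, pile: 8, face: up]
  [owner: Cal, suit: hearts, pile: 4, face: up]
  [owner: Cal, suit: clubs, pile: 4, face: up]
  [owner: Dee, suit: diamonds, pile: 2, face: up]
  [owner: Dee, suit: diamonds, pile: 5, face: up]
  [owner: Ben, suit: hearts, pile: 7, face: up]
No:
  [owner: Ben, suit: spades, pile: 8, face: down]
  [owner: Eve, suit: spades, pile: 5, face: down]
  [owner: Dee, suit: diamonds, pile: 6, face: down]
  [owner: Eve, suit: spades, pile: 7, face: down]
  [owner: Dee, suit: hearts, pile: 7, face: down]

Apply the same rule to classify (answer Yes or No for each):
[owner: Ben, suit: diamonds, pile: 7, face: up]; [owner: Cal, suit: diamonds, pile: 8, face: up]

The common property of the 'Yes' items is: face is up. No 'No' item has it.
[owner: Ben, suit: diamonds, pile: 7, face: up] — face is up, hence Yes. [owner: Cal, suit: diamonds, pile: 8, face: up] — face is up, hence Yes.

Yes, Yes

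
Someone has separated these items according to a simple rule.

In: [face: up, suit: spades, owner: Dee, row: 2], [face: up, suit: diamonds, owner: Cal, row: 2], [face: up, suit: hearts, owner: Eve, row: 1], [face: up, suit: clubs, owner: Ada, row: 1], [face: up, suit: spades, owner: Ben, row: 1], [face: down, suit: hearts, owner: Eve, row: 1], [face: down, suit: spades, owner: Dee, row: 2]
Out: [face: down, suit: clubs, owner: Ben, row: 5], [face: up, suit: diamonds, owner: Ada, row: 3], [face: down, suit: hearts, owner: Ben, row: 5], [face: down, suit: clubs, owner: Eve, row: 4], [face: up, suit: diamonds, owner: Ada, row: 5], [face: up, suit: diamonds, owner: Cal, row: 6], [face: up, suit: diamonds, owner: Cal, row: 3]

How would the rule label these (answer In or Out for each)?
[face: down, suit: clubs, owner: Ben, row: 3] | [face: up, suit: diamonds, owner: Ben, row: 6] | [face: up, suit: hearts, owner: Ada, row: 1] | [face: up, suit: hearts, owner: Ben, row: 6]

Rule: row ≤ 2. This holds for each 'In' example and fails for each 'Out' one.
[face: down, suit: clubs, owner: Ben, row: 3] — row = 3, hence Out.
[face: up, suit: diamonds, owner: Ben, row: 6] — row = 6, hence Out.
[face: up, suit: hearts, owner: Ada, row: 1] — row = 1, hence In.
[face: up, suit: hearts, owner: Ben, row: 6] — row = 6, hence Out.

Out, Out, In, Out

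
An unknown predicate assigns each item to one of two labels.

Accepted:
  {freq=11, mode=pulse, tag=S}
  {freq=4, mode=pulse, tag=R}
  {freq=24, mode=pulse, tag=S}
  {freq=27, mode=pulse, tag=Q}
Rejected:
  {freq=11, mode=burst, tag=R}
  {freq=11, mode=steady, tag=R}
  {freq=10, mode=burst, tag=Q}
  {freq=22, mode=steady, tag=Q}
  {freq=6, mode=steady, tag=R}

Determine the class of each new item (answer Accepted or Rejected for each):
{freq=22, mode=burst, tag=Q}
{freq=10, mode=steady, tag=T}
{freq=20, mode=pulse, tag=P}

Rejected, Rejected, Accepted

The pattern is that an item is 'Accepted' exactly when: mode is pulse.
{freq=22, mode=burst, tag=Q}: Rejected (mode is burst).
{freq=10, mode=steady, tag=T}: Rejected (mode is steady).
{freq=20, mode=pulse, tag=P}: Accepted (mode is pulse).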